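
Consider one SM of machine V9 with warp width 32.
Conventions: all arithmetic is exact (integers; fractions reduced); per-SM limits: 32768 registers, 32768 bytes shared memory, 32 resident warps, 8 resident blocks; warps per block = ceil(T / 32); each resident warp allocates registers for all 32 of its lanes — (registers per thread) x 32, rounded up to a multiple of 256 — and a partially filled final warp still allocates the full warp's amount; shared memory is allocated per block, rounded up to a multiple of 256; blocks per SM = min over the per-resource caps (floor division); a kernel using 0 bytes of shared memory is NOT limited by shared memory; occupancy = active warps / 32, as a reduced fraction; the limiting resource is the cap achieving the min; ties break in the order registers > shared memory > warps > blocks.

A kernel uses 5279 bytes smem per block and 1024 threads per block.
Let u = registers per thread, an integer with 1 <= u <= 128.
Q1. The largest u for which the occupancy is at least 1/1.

Answer: u = 32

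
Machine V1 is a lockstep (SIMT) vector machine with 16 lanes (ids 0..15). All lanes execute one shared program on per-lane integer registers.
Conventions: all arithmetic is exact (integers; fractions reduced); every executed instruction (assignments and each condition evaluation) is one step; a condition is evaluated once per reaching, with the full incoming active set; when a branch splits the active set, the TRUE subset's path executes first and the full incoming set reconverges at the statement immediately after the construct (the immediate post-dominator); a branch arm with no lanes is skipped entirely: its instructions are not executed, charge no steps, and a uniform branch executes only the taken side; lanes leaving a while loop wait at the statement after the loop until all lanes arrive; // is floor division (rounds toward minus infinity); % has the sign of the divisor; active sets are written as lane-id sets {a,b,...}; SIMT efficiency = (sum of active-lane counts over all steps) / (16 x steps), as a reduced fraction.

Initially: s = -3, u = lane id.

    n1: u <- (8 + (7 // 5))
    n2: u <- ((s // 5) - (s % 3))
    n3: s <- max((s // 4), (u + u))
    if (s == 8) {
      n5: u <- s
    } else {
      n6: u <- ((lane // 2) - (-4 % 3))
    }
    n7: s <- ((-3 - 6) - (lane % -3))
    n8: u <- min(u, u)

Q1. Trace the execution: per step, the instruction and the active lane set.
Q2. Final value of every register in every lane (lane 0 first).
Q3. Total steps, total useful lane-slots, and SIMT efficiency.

step 0: u <- (8 + (7 // 5))          {0,1,2,3,4,5,6,7,8,9,10,11,12,13,14,15}
step 1: u <- ((s // 5) - (s % 3))    {0,1,2,3,4,5,6,7,8,9,10,11,12,13,14,15}
step 2: s <- max((s // 4), (u + u))  {0,1,2,3,4,5,6,7,8,9,10,11,12,13,14,15}
step 3: eval (s == 8)                {0,1,2,3,4,5,6,7,8,9,10,11,12,13,14,15}
step 4: u <- ((lane // 2) - (-4 % 3)) {0,1,2,3,4,5,6,7,8,9,10,11,12,13,14,15}
step 5: s <- ((-3 - 6) - (lane % -3)) {0,1,2,3,4,5,6,7,8,9,10,11,12,13,14,15}
step 6: u <- min(u, u)               {0,1,2,3,4,5,6,7,8,9,10,11,12,13,14,15}

Answer: 7 steps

s: -9,-7,-8,-9,-7,-8,-9,-7,-8,-9,-7,-8,-9,-7,-8,-9
u: -2,-2,-1,-1,0,0,1,1,2,2,3,3,4,4,5,5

steps = 7; useful = 112; efficiency = 112/112 = 1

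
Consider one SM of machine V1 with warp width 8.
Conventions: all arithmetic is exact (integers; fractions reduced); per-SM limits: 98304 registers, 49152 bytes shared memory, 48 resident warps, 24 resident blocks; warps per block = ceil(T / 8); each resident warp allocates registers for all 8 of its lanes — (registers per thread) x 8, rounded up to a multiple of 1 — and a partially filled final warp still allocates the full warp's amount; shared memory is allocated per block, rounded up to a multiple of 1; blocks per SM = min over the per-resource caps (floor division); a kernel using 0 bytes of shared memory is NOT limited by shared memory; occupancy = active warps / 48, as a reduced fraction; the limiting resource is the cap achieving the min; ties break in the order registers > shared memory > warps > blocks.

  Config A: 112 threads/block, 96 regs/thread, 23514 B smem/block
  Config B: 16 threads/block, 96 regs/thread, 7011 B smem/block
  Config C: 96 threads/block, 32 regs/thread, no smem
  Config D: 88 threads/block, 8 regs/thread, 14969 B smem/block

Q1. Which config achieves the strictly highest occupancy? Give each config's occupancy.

occupancies: A 7/12, B 7/24, C 1, D 11/16

Answer: C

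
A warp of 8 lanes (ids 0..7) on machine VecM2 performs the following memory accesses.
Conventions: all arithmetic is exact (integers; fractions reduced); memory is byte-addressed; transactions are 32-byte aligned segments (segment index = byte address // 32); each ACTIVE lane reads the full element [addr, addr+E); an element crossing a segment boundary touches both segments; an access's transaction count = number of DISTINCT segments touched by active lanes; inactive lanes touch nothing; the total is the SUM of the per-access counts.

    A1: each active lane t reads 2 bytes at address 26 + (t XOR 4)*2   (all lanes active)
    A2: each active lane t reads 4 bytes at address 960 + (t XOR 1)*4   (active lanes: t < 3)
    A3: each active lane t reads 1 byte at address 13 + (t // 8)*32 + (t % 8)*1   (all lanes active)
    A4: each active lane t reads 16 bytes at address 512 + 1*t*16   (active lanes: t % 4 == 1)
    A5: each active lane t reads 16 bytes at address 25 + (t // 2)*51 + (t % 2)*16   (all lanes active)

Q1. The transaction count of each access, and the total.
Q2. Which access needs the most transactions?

A1: 2 transactions
A2: 1 transaction
A3: 1 transaction
A4: 2 transactions
A5: 7 transactions

Answer: 2,1,1,2,7; total 13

Answer: A5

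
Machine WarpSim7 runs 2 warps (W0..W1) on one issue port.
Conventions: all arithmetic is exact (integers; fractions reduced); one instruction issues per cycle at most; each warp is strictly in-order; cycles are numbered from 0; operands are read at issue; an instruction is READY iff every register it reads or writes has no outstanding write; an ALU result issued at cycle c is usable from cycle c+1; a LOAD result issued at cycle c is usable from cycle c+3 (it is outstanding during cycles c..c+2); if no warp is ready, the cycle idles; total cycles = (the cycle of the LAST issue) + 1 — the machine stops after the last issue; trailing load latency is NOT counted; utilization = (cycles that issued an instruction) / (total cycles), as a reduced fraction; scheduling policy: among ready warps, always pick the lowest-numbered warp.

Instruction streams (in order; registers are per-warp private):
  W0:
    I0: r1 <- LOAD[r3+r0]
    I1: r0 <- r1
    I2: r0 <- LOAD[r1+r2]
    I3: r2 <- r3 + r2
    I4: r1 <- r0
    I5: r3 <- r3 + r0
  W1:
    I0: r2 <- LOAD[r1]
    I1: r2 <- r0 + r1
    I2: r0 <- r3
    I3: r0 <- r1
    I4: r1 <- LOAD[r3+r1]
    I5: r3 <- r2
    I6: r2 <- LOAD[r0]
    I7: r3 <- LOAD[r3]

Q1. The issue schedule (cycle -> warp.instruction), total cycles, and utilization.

cycle 0: W0.I0
cycle 1: W1.I0
cycle 2: idle
cycle 3: W0.I1
cycle 4: W0.I2
cycle 5: W0.I3
cycle 6: W1.I1
cycle 7: W0.I4
cycle 8: W0.I5
cycle 9: W1.I2
cycle 10: W1.I3
cycle 11: W1.I4
cycle 12: W1.I5
cycle 13: W1.I6
cycle 14: W1.I7

Answer: 15 cycles, utilization 14/15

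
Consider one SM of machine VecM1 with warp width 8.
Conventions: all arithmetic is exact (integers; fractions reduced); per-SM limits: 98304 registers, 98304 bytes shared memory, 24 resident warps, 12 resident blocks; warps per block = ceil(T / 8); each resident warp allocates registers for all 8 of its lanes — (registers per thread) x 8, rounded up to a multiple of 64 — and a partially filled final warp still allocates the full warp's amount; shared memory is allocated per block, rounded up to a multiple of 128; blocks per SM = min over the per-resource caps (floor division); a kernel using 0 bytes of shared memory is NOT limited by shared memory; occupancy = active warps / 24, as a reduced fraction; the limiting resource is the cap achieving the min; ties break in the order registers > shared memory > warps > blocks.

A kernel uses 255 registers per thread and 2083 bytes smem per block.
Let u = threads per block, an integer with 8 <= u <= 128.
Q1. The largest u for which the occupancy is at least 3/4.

Answer: u = 96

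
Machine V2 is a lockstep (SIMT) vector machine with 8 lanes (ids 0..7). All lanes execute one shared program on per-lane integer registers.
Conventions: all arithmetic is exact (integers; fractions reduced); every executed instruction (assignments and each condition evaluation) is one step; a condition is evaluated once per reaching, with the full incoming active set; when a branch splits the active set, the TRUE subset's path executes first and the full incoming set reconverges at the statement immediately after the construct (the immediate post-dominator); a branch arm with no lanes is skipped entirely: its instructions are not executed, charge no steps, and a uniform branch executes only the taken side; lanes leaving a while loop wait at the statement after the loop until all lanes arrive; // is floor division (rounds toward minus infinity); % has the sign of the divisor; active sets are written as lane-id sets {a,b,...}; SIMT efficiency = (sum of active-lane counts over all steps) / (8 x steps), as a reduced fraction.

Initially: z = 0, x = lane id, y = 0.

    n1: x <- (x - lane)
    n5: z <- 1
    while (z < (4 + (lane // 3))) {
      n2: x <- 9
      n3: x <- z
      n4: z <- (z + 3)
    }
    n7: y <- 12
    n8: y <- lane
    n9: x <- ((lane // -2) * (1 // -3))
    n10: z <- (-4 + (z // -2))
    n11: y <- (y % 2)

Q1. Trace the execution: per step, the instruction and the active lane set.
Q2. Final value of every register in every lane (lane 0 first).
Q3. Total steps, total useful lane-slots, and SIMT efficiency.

step 0: x <- (x - lane)              {0,1,2,3,4,5,6,7}
step 1: z <- 1                       {0,1,2,3,4,5,6,7}
step 2: eval (z < (4 + (lane // 3))) {0,1,2,3,4,5,6,7}
step 3: x <- 9                       {0,1,2,3,4,5,6,7}
step 4: x <- z                       {0,1,2,3,4,5,6,7}
step 5: z <- (z + 3)                 {0,1,2,3,4,5,6,7}
step 6: eval (z < (4 + (lane // 3))) {0,1,2,3,4,5,6,7}
step 7: x <- 9                       {3,4,5,6,7}
step 8: x <- z                       {3,4,5,6,7}
step 9: z <- (z + 3)                 {3,4,5,6,7}
step 10: eval (z < (4 + (lane // 3))) {3,4,5,6,7}
step 11: y <- 12                      {0,1,2,3,4,5,6,7}
step 12: y <- lane                    {0,1,2,3,4,5,6,7}
step 13: x <- ((lane // -2) * (1 // -3)) {0,1,2,3,4,5,6,7}
step 14: z <- (-4 + (z // -2))        {0,1,2,3,4,5,6,7}
step 15: y <- (y % 2)                 {0,1,2,3,4,5,6,7}

Answer: 16 steps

z: -6,-6,-6,-8,-8,-8,-8,-8
x: 0,1,1,2,2,3,3,4
y: 0,1,0,1,0,1,0,1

steps = 16; useful = 116; efficiency = 116/128 = 29/32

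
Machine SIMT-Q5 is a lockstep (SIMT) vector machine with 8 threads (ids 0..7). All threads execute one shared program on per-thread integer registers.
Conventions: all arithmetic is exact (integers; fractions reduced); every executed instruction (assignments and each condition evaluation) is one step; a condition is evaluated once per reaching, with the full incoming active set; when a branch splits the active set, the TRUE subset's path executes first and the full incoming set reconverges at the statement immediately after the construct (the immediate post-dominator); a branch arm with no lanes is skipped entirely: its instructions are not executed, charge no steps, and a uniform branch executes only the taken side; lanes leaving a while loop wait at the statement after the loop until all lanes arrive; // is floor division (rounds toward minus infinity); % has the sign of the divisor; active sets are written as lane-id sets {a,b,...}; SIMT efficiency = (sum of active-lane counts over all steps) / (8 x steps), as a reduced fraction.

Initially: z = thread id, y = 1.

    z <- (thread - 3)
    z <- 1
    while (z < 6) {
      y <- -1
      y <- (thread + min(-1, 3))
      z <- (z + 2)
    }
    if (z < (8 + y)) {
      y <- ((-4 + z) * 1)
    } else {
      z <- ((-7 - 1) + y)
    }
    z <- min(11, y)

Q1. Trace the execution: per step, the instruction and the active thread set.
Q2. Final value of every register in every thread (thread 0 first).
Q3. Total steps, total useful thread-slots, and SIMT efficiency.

step 0: z <- (thread - 3)            {0,1,2,3,4,5,6,7}
step 1: z <- 1                       {0,1,2,3,4,5,6,7}
step 2: eval (z < 6)                 {0,1,2,3,4,5,6,7}
step 3: y <- -1                      {0,1,2,3,4,5,6,7}
step 4: y <- (thread + min(-1, 3))   {0,1,2,3,4,5,6,7}
step 5: z <- (z + 2)                 {0,1,2,3,4,5,6,7}
step 6: eval (z < 6)                 {0,1,2,3,4,5,6,7}
step 7: y <- -1                      {0,1,2,3,4,5,6,7}
step 8: y <- (thread + min(-1, 3))   {0,1,2,3,4,5,6,7}
step 9: z <- (z + 2)                 {0,1,2,3,4,5,6,7}
step 10: eval (z < 6)                 {0,1,2,3,4,5,6,7}
step 11: y <- -1                      {0,1,2,3,4,5,6,7}
step 12: y <- (thread + min(-1, 3))   {0,1,2,3,4,5,6,7}
step 13: z <- (z + 2)                 {0,1,2,3,4,5,6,7}
step 14: eval (z < 6)                 {0,1,2,3,4,5,6,7}
step 15: eval (z < (8 + y))           {0,1,2,3,4,5,6,7}
step 16: y <- ((-4 + z) * 1)          {1,2,3,4,5,6,7}
step 17: z <- ((-7 - 1) + y)          {0}
step 18: z <- min(11, y)              {0,1,2,3,4,5,6,7}

Answer: 19 steps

z: -1,3,3,3,3,3,3,3
y: -1,3,3,3,3,3,3,3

steps = 19; useful = 144; efficiency = 144/152 = 18/19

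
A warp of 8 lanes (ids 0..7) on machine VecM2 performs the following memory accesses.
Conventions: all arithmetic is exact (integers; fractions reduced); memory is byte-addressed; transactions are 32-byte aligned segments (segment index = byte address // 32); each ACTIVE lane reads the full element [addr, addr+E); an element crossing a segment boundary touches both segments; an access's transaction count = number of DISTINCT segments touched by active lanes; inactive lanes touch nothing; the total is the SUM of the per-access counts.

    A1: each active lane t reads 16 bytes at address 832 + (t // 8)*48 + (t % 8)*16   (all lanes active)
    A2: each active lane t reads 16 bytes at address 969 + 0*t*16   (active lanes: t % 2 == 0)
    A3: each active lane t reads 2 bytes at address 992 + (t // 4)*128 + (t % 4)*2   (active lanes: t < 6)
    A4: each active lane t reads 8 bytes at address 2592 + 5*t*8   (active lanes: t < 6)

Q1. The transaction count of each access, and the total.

A1: 4 transactions
A2: 1 transaction
A3: 2 transactions
A4: 6 transactions

Answer: 4,1,2,6; total 13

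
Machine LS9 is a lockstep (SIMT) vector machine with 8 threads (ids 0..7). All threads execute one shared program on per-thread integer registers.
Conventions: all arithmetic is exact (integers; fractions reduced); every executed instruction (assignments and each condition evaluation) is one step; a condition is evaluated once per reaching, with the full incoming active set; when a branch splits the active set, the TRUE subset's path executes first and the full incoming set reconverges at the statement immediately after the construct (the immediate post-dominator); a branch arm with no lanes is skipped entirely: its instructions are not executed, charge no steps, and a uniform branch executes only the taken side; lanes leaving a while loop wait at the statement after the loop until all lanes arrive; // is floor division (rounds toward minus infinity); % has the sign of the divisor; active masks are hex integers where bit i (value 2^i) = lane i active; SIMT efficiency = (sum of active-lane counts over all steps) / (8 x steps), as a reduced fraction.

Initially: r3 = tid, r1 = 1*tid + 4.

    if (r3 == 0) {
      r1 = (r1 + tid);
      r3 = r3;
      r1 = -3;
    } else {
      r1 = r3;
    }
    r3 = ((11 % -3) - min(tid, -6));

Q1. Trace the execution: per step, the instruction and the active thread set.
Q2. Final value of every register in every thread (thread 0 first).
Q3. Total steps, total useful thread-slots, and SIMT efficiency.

step 0: eval (r3 == 0)               0xff
step 1: r1 <- (r1 + tid)             0x01
step 2: r3 <- r3                     0x01
step 3: r1 <- -3                     0x01
step 4: r1 <- r3                     0xfe
step 5: r3 <- ((11 % -3) - min(tid, -6)) 0xff

Answer: 6 steps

r3: 5,5,5,5,5,5,5,5
r1: -3,1,2,3,4,5,6,7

steps = 6; useful = 26; efficiency = 26/48 = 13/24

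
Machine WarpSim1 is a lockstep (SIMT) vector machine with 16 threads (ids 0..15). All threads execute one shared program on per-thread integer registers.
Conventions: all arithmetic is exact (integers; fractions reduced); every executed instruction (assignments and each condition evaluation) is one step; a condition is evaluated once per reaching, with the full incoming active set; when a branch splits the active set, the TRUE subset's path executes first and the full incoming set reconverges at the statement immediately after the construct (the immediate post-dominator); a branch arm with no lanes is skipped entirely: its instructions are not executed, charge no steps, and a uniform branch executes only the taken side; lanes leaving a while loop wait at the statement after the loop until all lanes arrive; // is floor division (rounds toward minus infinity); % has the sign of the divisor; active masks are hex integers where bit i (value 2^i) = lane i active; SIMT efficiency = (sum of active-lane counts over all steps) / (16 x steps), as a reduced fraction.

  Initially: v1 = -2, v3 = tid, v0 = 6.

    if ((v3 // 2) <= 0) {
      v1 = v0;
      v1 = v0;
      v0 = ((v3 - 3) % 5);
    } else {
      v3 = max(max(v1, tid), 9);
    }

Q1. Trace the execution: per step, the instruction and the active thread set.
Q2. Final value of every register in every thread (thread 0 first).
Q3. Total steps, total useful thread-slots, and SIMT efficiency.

step 0: eval ((v3 // 2) <= 0)        0xffff
step 1: v1 <- v0                     0x0003
step 2: v1 <- v0                     0x0003
step 3: v0 <- ((v3 - 3) % 5)         0x0003
step 4: v3 <- max(max(v1, tid), 9)   0xfffc

Answer: 5 steps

v1: 6,6,-2,-2,-2,-2,-2,-2,-2,-2,-2,-2,-2,-2,-2,-2
v3: 0,1,9,9,9,9,9,9,9,9,10,11,12,13,14,15
v0: 2,3,6,6,6,6,6,6,6,6,6,6,6,6,6,6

steps = 5; useful = 36; efficiency = 36/80 = 9/20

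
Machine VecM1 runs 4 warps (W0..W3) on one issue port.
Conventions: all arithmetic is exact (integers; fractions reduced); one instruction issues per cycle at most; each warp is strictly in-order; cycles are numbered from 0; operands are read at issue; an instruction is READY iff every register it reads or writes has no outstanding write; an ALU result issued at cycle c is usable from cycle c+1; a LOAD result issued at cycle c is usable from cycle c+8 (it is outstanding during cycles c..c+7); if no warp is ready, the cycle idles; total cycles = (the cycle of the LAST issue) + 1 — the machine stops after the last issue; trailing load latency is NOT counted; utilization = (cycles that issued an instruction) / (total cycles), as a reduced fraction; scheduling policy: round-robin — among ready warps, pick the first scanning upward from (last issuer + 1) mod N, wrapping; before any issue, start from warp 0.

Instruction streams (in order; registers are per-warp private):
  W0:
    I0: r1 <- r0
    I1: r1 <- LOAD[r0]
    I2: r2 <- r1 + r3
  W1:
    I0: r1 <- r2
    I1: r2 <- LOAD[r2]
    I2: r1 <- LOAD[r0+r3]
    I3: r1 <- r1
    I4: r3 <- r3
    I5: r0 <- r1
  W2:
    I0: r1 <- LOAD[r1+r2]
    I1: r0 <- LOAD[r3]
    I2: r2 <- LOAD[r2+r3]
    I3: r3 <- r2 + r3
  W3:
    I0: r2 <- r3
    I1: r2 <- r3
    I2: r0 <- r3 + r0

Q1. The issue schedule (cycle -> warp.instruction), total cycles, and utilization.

cycle 0: W0.I0
cycle 1: W1.I0
cycle 2: W2.I0
cycle 3: W3.I0
cycle 4: W0.I1
cycle 5: W1.I1
cycle 6: W2.I1
cycle 7: W3.I1
cycle 8: W1.I2
cycle 9: W2.I2
cycle 10: W3.I2
cycle 11: idle
cycle 12: W0.I2
cycle 13: idle
cycle 14: idle
cycle 15: idle
cycle 16: W1.I3
cycle 17: W2.I3
cycle 18: W1.I4
cycle 19: W1.I5

Answer: 20 cycles, utilization 4/5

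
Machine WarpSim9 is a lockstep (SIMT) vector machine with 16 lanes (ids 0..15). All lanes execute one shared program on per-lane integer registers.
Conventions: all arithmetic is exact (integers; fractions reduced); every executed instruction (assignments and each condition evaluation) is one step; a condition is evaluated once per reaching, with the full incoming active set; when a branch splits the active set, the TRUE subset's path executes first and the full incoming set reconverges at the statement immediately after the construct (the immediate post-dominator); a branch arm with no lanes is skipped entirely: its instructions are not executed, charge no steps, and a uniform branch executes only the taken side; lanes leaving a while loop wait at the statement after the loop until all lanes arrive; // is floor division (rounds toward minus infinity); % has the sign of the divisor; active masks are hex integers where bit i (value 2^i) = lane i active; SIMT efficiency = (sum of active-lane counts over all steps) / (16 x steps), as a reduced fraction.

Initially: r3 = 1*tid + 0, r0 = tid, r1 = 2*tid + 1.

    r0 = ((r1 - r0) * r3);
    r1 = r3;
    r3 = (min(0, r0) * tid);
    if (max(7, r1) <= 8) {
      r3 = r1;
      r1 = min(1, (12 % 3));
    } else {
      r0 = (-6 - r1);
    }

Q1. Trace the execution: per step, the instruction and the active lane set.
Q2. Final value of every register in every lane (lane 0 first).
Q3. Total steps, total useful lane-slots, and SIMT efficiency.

step 0: r0 <- ((r1 - r0) * r3)       0xffff
step 1: r1 <- r3                     0xffff
step 2: r3 <- (min(0, r0) * tid)     0xffff
step 3: eval (max(7, r1) <= 8)       0xffff
step 4: r3 <- r1                     0x01ff
step 5: r1 <- min(1, (12 % 3))       0x01ff
step 6: r0 <- (-6 - r1)              0xfe00

Answer: 7 steps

r3: 0,1,2,3,4,5,6,7,8,0,0,0,0,0,0,0
r0: 0,2,6,12,20,30,42,56,72,-15,-16,-17,-18,-19,-20,-21
r1: 0,0,0,0,0,0,0,0,0,9,10,11,12,13,14,15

steps = 7; useful = 89; efficiency = 89/112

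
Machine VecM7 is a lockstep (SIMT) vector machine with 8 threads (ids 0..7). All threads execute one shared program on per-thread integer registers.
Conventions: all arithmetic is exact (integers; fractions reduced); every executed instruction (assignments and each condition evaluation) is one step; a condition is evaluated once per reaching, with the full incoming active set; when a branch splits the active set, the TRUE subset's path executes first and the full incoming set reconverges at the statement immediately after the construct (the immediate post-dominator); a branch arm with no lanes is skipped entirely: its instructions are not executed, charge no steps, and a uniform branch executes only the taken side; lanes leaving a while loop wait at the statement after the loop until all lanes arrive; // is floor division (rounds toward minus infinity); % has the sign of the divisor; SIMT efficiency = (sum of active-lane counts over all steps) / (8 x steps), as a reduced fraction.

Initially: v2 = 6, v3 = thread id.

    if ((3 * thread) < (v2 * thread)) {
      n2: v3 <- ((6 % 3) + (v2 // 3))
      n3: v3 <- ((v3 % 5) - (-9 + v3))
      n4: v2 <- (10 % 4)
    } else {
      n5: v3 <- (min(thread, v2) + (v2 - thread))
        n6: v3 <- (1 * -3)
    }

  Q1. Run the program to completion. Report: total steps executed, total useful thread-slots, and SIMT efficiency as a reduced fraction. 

Answer: 6 steps, 31 useful, 31/48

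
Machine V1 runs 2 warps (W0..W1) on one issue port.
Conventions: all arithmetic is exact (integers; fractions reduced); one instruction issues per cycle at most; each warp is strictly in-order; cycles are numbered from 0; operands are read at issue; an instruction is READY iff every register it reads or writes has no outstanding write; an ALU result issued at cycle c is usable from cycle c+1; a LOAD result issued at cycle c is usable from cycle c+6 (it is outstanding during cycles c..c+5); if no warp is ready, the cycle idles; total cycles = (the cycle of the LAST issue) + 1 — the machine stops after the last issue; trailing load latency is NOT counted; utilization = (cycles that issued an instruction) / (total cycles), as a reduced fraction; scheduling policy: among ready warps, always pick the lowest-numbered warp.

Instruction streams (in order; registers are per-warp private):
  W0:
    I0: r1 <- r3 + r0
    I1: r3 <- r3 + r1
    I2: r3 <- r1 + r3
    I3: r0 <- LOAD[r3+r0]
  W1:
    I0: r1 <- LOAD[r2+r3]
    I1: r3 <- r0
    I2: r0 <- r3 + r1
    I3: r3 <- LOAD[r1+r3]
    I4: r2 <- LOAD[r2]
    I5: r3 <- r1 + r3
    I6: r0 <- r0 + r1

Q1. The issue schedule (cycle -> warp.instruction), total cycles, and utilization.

cycle 0: W0.I0
cycle 1: W0.I1
cycle 2: W0.I2
cycle 3: W0.I3
cycle 4: W1.I0
cycle 5: W1.I1
cycle 6: idle
cycle 7: idle
cycle 8: idle
cycle 9: idle
cycle 10: W1.I2
cycle 11: W1.I3
cycle 12: W1.I4
cycle 13: idle
cycle 14: idle
cycle 15: idle
cycle 16: idle
cycle 17: W1.I5
cycle 18: W1.I6

Answer: 19 cycles, utilization 11/19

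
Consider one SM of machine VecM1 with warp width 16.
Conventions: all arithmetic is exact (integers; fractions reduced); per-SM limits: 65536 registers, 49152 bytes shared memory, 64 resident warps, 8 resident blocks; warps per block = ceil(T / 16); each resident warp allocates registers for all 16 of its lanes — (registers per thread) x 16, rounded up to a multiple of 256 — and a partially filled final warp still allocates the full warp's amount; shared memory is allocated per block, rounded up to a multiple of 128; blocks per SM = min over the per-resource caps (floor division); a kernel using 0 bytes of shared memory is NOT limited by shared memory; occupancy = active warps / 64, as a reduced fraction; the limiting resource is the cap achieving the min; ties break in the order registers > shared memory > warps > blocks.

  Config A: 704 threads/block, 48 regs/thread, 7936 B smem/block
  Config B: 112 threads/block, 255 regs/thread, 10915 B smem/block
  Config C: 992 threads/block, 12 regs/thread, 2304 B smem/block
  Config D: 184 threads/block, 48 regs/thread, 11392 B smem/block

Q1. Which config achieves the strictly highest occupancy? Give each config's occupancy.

occupancies: A 11/16, B 7/32, C 31/32, D 3/4

Answer: C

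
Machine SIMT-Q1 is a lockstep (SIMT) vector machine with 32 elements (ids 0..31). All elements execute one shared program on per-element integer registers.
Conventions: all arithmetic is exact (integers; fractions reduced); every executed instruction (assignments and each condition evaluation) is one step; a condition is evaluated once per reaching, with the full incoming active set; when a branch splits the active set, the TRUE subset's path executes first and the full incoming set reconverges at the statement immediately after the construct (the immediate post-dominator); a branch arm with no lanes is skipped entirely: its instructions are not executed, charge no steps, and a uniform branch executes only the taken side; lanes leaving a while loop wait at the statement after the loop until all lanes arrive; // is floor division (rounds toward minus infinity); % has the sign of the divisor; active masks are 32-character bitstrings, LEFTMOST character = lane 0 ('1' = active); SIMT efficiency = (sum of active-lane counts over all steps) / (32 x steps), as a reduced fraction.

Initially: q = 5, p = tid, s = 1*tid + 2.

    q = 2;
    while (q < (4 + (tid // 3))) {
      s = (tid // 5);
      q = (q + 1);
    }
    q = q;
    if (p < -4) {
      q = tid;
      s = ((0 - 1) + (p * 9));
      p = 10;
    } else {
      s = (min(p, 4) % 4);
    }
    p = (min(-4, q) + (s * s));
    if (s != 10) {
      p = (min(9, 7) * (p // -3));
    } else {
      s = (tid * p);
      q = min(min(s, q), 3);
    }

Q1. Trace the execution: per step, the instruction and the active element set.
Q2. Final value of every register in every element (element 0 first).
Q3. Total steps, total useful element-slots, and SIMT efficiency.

step 0: q <- 2                       11111111111111111111111111111111
step 1: eval (q < (4 + (tid // 3)))  11111111111111111111111111111111
step 2: s <- (tid // 5)              11111111111111111111111111111111
step 3: q <- (q + 1)                 11111111111111111111111111111111
step 4: eval (q < (4 + (tid // 3)))  11111111111111111111111111111111
step 5: s <- (tid // 5)              11111111111111111111111111111111
step 6: q <- (q + 1)                 11111111111111111111111111111111
step 7: eval (q < (4 + (tid // 3)))  11111111111111111111111111111111
step 8: s <- (tid // 5)              00011111111111111111111111111111
step 9: q <- (q + 1)                 00011111111111111111111111111111
step 10: eval (q < (4 + (tid // 3)))  00011111111111111111111111111111
step 11: s <- (tid // 5)              00000011111111111111111111111111
step 12: q <- (q + 1)                 00000011111111111111111111111111
step 13: eval (q < (4 + (tid // 3)))  00000011111111111111111111111111
step 14: s <- (tid // 5)              00000000011111111111111111111111
step 15: q <- (q + 1)                 00000000011111111111111111111111
step 16: eval (q < (4 + (tid // 3)))  00000000011111111111111111111111
step 17: s <- (tid // 5)              00000000000011111111111111111111
step 18: q <- (q + 1)                 00000000000011111111111111111111
step 19: eval (q < (4 + (tid // 3)))  00000000000011111111111111111111
step 20: s <- (tid // 5)              00000000000000011111111111111111
step 21: q <- (q + 1)                 00000000000000011111111111111111
step 22: eval (q < (4 + (tid // 3)))  00000000000000011111111111111111
step 23: s <- (tid // 5)              00000000000000000011111111111111
step 24: q <- (q + 1)                 00000000000000000011111111111111
step 25: eval (q < (4 + (tid // 3)))  00000000000000000011111111111111
step 26: s <- (tid // 5)              00000000000000000000011111111111
step 27: q <- (q + 1)                 00000000000000000000011111111111
step 28: eval (q < (4 + (tid // 3)))  00000000000000000000011111111111
step 29: s <- (tid // 5)              00000000000000000000000011111111
step 30: q <- (q + 1)                 00000000000000000000000011111111
step 31: eval (q < (4 + (tid // 3)))  00000000000000000000000011111111
step 32: s <- (tid // 5)              00000000000000000000000000011111
step 33: q <- (q + 1)                 00000000000000000000000000011111
step 34: eval (q < (4 + (tid // 3)))  00000000000000000000000000011111
step 35: s <- (tid // 5)              00000000000000000000000000000011
step 36: q <- (q + 1)                 00000000000000000000000000000011
step 37: eval (q < (4 + (tid // 3)))  00000000000000000000000000000011
step 38: q <- q                       11111111111111111111111111111111
step 39: eval (p < -4)                11111111111111111111111111111111
step 40: s <- (min(p, 4) % 4)         11111111111111111111111111111111
step 41: p <- (min(-4, q) + (s * s))  11111111111111111111111111111111
step 42: eval (s != 10)               11111111111111111111111111111111
step 43: p <- (min(9, 7) * (p // -3)) 11111111111111111111111111111111

Answer: 44 steps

q: 4,4,4,5,5,5,6,6,6,7,7,7,8,8,8,9,9,9,10,10,10,11,11,11,12,12,12,13,13,13,14,14
p: 7,7,0,-14,7,7,7,7,7,7,7,7,7,7,7,7,7,7,7,7,7,7,7,7,7,7,7,7,7,7,7,7
s: 0,1,2,3,0,0,0,0,0,0,0,0,0,0,0,0,0,0,0,0,0,0,0,0,0,0,0,0,0,0,0,0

steps = 44; useful = 913; efficiency = 913/1408 = 83/128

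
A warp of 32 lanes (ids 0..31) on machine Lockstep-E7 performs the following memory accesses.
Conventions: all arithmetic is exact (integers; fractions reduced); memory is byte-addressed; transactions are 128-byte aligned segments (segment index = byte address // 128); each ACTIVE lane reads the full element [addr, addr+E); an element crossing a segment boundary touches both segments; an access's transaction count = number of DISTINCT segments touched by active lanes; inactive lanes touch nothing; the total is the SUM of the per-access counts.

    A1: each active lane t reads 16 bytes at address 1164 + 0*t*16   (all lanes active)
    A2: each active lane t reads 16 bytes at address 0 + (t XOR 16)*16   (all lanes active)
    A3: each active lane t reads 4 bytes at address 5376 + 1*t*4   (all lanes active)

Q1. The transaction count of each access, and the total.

A1: 1 transaction
A2: 4 transactions
A3: 1 transaction

Answer: 1,4,1; total 6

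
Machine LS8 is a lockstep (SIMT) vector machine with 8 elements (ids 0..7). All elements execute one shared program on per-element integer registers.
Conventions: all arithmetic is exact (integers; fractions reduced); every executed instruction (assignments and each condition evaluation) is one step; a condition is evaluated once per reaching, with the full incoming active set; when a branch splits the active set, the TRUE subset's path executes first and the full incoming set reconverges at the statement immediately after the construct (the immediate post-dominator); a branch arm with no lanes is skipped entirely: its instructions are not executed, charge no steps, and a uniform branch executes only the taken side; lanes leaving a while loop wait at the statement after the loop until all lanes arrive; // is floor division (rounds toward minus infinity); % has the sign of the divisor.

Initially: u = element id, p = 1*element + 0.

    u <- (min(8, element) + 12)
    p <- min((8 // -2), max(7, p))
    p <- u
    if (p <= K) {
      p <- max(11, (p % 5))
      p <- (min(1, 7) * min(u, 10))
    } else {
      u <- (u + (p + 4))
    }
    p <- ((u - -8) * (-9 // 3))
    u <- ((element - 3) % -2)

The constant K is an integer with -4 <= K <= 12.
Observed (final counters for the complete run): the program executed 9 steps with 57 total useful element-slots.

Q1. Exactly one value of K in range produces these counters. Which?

Answer: K = 12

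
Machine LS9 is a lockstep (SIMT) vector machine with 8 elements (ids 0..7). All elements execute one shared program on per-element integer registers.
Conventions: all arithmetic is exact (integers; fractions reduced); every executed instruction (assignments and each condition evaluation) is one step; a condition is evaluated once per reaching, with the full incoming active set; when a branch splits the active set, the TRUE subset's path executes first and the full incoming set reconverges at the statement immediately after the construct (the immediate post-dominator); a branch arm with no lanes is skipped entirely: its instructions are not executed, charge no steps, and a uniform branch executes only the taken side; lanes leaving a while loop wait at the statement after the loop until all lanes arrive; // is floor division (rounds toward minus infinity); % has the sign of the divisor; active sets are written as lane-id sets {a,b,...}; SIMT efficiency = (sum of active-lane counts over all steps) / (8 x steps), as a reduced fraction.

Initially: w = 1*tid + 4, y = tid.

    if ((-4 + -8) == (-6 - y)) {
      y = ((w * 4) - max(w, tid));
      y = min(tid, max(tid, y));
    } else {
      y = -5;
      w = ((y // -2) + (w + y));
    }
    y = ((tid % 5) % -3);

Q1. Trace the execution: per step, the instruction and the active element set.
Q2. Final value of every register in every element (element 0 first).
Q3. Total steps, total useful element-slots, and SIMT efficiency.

step 0: eval ((-4 + -8) == (-6 - y)) {0,1,2,3,4,5,6,7}
step 1: y <- ((w * 4) - max(w, tid)) {6}
step 2: y <- min(tid, max(tid, y))   {6}
step 3: y <- -5                      {0,1,2,3,4,5,7}
step 4: w <- ((y // -2) + (w + y))   {0,1,2,3,4,5,7}
step 5: y <- ((tid % 5) % -3)        {0,1,2,3,4,5,6,7}

Answer: 6 steps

w: 1,2,3,4,5,6,10,8
y: 0,-2,-1,0,-2,0,-2,-1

steps = 6; useful = 32; efficiency = 32/48 = 2/3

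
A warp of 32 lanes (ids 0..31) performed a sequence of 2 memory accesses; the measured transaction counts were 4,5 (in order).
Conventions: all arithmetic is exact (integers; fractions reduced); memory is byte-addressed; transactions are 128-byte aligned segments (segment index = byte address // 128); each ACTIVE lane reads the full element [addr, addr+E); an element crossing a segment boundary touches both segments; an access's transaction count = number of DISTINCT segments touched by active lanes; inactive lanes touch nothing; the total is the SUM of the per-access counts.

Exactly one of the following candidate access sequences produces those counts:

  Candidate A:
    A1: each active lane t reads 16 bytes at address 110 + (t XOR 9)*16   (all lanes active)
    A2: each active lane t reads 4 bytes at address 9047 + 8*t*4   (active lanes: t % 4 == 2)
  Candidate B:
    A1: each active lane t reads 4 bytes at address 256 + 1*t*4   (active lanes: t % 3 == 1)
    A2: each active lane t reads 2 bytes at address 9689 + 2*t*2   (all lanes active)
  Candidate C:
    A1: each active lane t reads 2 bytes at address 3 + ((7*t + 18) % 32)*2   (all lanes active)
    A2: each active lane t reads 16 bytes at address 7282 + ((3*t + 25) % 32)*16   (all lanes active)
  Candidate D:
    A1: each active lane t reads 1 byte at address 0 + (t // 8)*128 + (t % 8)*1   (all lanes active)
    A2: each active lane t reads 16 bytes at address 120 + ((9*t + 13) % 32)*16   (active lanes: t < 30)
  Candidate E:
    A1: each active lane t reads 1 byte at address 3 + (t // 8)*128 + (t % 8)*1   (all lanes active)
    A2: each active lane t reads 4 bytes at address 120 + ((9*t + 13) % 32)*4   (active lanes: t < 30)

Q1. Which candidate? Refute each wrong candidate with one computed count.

A: A1 gives 5 transactions, not 4
B: A1 gives 1 transaction, not 4
C: A1 gives 1 transaction, not 4
E: A2 gives 2 transactions, not 5
D: all counts match (4,5)

Answer: D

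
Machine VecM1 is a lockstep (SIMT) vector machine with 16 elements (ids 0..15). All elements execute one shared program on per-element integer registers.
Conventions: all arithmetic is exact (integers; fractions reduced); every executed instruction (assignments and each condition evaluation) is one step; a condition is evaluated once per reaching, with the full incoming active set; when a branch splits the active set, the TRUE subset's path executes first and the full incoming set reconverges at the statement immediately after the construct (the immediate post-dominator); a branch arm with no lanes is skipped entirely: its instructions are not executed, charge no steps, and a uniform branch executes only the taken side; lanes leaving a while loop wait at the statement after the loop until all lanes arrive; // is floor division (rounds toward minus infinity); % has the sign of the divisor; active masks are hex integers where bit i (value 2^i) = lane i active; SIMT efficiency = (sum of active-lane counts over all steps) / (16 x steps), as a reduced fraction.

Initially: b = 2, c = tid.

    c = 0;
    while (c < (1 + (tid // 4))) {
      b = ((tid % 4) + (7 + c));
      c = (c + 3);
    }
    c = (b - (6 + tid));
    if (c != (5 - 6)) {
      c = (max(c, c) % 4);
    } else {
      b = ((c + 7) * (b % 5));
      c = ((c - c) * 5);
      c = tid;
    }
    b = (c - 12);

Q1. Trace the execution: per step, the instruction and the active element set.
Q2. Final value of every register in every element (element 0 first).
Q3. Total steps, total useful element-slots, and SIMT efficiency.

step 0: c <- 0                       0xffff
step 1: eval (c < (1 + (tid // 4)))  0xffff
step 2: b <- ((tid % 4) + (7 + c))   0xffff
step 3: c <- (c + 3)                 0xffff
step 4: eval (c < (1 + (tid // 4)))  0xffff
step 5: b <- ((tid % 4) + (7 + c))   0xf000
step 6: c <- (c + 3)                 0xf000
step 7: eval (c < (1 + (tid // 4)))  0xf000
step 8: c <- (b - (6 + tid))         0xffff
step 9: eval (c != (5 - 6))          0xffff
step 10: c <- (max(c, c) % 4)         0xffff
step 11: b <- (c - 12)                0xffff

Answer: 12 steps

b: -11,-11,-11,-11,-11,-11,-11,-11,-11,-11,-11,-11,-12,-12,-12,-12
c: 1,1,1,1,1,1,1,1,1,1,1,1,0,0,0,0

steps = 12; useful = 156; efficiency = 156/192 = 13/16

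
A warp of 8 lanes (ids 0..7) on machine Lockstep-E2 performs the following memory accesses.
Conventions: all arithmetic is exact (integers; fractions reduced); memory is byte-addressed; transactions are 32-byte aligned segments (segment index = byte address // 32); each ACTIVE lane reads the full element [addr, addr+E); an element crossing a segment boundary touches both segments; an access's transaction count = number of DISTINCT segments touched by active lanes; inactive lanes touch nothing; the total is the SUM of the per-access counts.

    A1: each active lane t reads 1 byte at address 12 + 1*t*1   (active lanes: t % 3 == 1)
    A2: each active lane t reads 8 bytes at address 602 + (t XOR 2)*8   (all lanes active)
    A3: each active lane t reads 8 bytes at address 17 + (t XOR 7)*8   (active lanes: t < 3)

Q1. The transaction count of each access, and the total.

A1: 1 transaction
A2: 3 transactions
A3: 2 transactions

Answer: 1,3,2; total 6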